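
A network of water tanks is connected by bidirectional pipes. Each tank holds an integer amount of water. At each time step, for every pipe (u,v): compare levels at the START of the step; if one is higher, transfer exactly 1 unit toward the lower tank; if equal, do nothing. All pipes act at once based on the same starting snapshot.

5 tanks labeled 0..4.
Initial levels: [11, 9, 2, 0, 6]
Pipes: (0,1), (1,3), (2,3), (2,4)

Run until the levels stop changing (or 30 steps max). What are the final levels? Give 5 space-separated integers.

Answer: 6 7 6 4 5

Derivation:
Step 1: flows [0->1,1->3,2->3,4->2] -> levels [10 9 2 2 5]
Step 2: flows [0->1,1->3,2=3,4->2] -> levels [9 9 3 3 4]
Step 3: flows [0=1,1->3,2=3,4->2] -> levels [9 8 4 4 3]
Step 4: flows [0->1,1->3,2=3,2->4] -> levels [8 8 3 5 4]
Step 5: flows [0=1,1->3,3->2,4->2] -> levels [8 7 5 5 3]
Step 6: flows [0->1,1->3,2=3,2->4] -> levels [7 7 4 6 4]
Step 7: flows [0=1,1->3,3->2,2=4] -> levels [7 6 5 6 4]
Step 8: flows [0->1,1=3,3->2,2->4] -> levels [6 7 5 5 5]
Step 9: flows [1->0,1->3,2=3,2=4] -> levels [7 5 5 6 5]
Step 10: flows [0->1,3->1,3->2,2=4] -> levels [6 7 6 4 5]
Step 11: flows [1->0,1->3,2->3,2->4] -> levels [7 5 4 6 6]
Step 12: flows [0->1,3->1,3->2,4->2] -> levels [6 7 6 4 5]
  -> period-2 cycle: step 12 state = step 10 state; never stabilizes
  -> state at step 30: (30-10) mod 2 = 0, same as step 10 -> [6 7 6 4 5]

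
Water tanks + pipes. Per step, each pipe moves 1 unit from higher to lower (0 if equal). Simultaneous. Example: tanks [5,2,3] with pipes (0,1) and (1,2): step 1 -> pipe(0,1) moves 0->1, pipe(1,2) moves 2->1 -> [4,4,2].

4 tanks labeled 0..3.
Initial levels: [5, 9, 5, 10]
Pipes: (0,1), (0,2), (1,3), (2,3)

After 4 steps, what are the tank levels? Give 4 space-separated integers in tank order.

Step 1: flows [1->0,0=2,3->1,3->2] -> levels [6 9 6 8]
Step 2: flows [1->0,0=2,1->3,3->2] -> levels [7 7 7 8]
Step 3: flows [0=1,0=2,3->1,3->2] -> levels [7 8 8 6]
Step 4: flows [1->0,2->0,1->3,2->3] -> levels [9 6 6 8]

Answer: 9 6 6 8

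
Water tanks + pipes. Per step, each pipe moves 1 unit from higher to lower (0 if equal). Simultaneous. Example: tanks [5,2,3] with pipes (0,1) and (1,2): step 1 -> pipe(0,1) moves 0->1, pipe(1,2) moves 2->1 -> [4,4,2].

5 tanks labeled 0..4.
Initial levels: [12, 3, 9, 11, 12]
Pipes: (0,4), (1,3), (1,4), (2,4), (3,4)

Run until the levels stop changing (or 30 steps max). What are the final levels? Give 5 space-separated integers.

Answer: 10 8 9 8 12

Derivation:
Step 1: flows [0=4,3->1,4->1,4->2,4->3] -> levels [12 5 10 11 9]
Step 2: flows [0->4,3->1,4->1,2->4,3->4] -> levels [11 7 9 9 11]
Step 3: flows [0=4,3->1,4->1,4->2,4->3] -> levels [11 9 10 9 8]
Step 4: flows [0->4,1=3,1->4,2->4,3->4] -> levels [10 8 9 8 12]
Step 5: flows [4->0,1=3,4->1,4->2,4->3] -> levels [11 9 10 9 8]
  -> period-2 cycle: step 5 state = step 3 state; never stabilizes
  -> state at step 30: (30-3) mod 2 = 1, same as step 4 -> [10 8 9 8 12]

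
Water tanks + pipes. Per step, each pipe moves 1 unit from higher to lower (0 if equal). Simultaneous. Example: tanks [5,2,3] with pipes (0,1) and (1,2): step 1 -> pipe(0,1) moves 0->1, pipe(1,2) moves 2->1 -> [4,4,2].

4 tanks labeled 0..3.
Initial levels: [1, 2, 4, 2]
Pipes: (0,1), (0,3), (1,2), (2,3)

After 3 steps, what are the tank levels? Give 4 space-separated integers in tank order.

Step 1: flows [1->0,3->0,2->1,2->3] -> levels [3 2 2 2]
Step 2: flows [0->1,0->3,1=2,2=3] -> levels [1 3 2 3]
Step 3: flows [1->0,3->0,1->2,3->2] -> levels [3 1 4 1]

Answer: 3 1 4 1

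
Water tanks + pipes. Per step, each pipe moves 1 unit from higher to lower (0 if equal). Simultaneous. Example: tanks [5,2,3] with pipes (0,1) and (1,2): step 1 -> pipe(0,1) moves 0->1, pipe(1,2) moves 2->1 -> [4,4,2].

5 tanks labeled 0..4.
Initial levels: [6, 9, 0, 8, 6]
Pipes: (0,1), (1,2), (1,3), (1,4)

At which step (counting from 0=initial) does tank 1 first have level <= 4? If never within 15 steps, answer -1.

Step 1: flows [1->0,1->2,1->3,1->4] -> levels [7 5 1 9 7]
Step 2: flows [0->1,1->2,3->1,4->1] -> levels [6 7 2 8 6]
Step 3: flows [1->0,1->2,3->1,1->4] -> levels [7 5 3 7 7]
Step 4: flows [0->1,1->2,3->1,4->1] -> levels [6 7 4 6 6]
Step 5: flows [1->0,1->2,1->3,1->4] -> levels [7 3 5 7 7]
Tank 1 first reaches <=4 at step 5

Answer: 5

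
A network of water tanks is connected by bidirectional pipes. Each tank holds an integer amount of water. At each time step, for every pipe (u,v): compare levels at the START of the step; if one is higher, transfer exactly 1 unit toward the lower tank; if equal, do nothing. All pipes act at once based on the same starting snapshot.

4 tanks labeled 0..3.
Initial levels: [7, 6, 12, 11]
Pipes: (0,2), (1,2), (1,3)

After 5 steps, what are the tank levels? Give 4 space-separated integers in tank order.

Step 1: flows [2->0,2->1,3->1] -> levels [8 8 10 10]
Step 2: flows [2->0,2->1,3->1] -> levels [9 10 8 9]
Step 3: flows [0->2,1->2,1->3] -> levels [8 8 10 10]
  -> period-2 cycle: step 3 state = step 1 state
  -> state at step 5: (5-1) mod 2 = 0, same as step 1 -> [8 8 10 10]

Answer: 8 8 10 10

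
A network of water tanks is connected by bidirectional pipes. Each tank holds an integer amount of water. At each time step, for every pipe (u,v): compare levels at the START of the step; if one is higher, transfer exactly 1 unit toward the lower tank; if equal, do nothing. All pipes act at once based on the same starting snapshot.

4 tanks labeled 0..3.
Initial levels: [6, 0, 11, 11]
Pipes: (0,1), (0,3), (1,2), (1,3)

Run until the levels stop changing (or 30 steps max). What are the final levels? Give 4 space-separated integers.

Answer: 7 6 8 7

Derivation:
Step 1: flows [0->1,3->0,2->1,3->1] -> levels [6 3 10 9]
Step 2: flows [0->1,3->0,2->1,3->1] -> levels [6 6 9 7]
Step 3: flows [0=1,3->0,2->1,3->1] -> levels [7 8 8 5]
Step 4: flows [1->0,0->3,1=2,1->3] -> levels [7 6 8 7]
Step 5: flows [0->1,0=3,2->1,3->1] -> levels [6 9 7 6]
Step 6: flows [1->0,0=3,1->2,1->3] -> levels [7 6 8 7]
  -> period-2 cycle: step 6 state = step 4 state; never stabilizes
  -> state at step 30: (30-4) mod 2 = 0, same as step 4 -> [7 6 8 7]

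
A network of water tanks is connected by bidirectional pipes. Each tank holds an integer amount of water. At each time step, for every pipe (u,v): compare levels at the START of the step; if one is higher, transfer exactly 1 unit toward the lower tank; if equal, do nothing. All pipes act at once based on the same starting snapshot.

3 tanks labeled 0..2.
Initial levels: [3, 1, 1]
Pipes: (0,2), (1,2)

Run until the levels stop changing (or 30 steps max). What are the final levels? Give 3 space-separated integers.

Step 1: flows [0->2,1=2] -> levels [2 1 2]
Step 2: flows [0=2,2->1] -> levels [2 2 1]
Step 3: flows [0->2,1->2] -> levels [1 1 3]
Step 4: flows [2->0,2->1] -> levels [2 2 1]
  -> period-2 cycle: step 4 state = step 2 state; never stabilizes
  -> state at step 30: (30-2) mod 2 = 0, same as step 2 -> [2 2 1]

Answer: 2 2 1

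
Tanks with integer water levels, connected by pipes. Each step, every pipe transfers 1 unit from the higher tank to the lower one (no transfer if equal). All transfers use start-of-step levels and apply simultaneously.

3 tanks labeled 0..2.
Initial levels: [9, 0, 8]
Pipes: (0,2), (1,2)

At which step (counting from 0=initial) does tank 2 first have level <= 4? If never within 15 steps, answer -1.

Step 1: flows [0->2,2->1] -> levels [8 1 8]
Step 2: flows [0=2,2->1] -> levels [8 2 7]
Step 3: flows [0->2,2->1] -> levels [7 3 7]
Step 4: flows [0=2,2->1] -> levels [7 4 6]
Step 5: flows [0->2,2->1] -> levels [6 5 6]
Step 6: flows [0=2,2->1] -> levels [6 6 5]
Step 7: flows [0->2,1->2] -> levels [5 5 7]
Step 8: flows [2->0,2->1] -> levels [6 6 5]
  -> period-2 cycle (repeats step 6); tank 2 never drops to <=4
Tank 2 never reaches <=4 within 15 steps

Answer: -1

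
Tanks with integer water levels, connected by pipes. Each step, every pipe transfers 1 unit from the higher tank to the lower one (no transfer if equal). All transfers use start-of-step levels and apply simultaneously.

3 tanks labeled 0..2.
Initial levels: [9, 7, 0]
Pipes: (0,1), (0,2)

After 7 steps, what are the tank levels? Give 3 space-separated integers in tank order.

Step 1: flows [0->1,0->2] -> levels [7 8 1]
Step 2: flows [1->0,0->2] -> levels [7 7 2]
Step 3: flows [0=1,0->2] -> levels [6 7 3]
Step 4: flows [1->0,0->2] -> levels [6 6 4]
Step 5: flows [0=1,0->2] -> levels [5 6 5]
Step 6: flows [1->0,0=2] -> levels [6 5 5]
Step 7: flows [0->1,0->2] -> levels [4 6 6]

Answer: 4 6 6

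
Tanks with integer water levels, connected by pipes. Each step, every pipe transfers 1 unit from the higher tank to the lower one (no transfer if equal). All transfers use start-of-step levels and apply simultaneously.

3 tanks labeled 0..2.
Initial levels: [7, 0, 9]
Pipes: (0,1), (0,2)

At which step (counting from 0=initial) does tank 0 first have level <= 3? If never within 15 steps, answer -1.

Step 1: flows [0->1,2->0] -> levels [7 1 8]
Step 2: flows [0->1,2->0] -> levels [7 2 7]
Step 3: flows [0->1,0=2] -> levels [6 3 7]
Step 4: flows [0->1,2->0] -> levels [6 4 6]
Step 5: flows [0->1,0=2] -> levels [5 5 6]
Step 6: flows [0=1,2->0] -> levels [6 5 5]
Step 7: flows [0->1,0->2] -> levels [4 6 6]
Step 8: flows [1->0,2->0] -> levels [6 5 5]
  -> period-2 cycle (repeats step 6); tank 0 never drops to <=3
Tank 0 never reaches <=3 within 15 steps

Answer: -1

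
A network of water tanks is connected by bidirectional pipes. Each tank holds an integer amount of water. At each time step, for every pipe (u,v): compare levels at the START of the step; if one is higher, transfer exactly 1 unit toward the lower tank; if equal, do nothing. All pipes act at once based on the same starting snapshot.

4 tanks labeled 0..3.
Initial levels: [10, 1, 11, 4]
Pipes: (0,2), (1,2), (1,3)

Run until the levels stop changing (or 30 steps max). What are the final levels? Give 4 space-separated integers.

Answer: 7 7 6 6

Derivation:
Step 1: flows [2->0,2->1,3->1] -> levels [11 3 9 3]
Step 2: flows [0->2,2->1,1=3] -> levels [10 4 9 3]
Step 3: flows [0->2,2->1,1->3] -> levels [9 4 9 4]
Step 4: flows [0=2,2->1,1=3] -> levels [9 5 8 4]
Step 5: flows [0->2,2->1,1->3] -> levels [8 5 8 5]
Step 6: flows [0=2,2->1,1=3] -> levels [8 6 7 5]
Step 7: flows [0->2,2->1,1->3] -> levels [7 6 7 6]
Step 8: flows [0=2,2->1,1=3] -> levels [7 7 6 6]
Step 9: flows [0->2,1->2,1->3] -> levels [6 5 8 7]
Step 10: flows [2->0,2->1,3->1] -> levels [7 7 6 6]
  -> period-2 cycle: step 10 state = step 8 state; never stabilizes
  -> state at step 30: (30-8) mod 2 = 0, same as step 8 -> [7 7 6 6]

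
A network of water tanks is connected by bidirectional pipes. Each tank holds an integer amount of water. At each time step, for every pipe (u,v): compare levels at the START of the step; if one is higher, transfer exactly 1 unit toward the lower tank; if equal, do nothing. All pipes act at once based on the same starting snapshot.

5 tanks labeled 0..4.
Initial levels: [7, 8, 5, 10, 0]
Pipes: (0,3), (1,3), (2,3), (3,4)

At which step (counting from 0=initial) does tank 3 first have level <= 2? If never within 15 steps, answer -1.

Step 1: flows [3->0,3->1,3->2,3->4] -> levels [8 9 6 6 1]
Step 2: flows [0->3,1->3,2=3,3->4] -> levels [7 8 6 7 2]
Step 3: flows [0=3,1->3,3->2,3->4] -> levels [7 7 7 6 3]
Step 4: flows [0->3,1->3,2->3,3->4] -> levels [6 6 6 8 4]
Step 5: flows [3->0,3->1,3->2,3->4] -> levels [7 7 7 4 5]
Step 6: flows [0->3,1->3,2->3,4->3] -> levels [6 6 6 8 4]
  -> period-2 cycle (repeats step 4); tank 3 never drops to <=2
Tank 3 never reaches <=2 within 15 steps

Answer: -1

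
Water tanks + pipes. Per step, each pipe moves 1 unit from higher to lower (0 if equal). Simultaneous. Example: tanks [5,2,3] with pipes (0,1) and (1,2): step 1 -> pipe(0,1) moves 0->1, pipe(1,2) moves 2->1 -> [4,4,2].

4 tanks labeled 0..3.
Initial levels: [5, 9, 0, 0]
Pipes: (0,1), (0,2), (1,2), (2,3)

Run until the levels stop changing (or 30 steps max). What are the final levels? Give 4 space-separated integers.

Answer: 4 4 2 4

Derivation:
Step 1: flows [1->0,0->2,1->2,2=3] -> levels [5 7 2 0]
Step 2: flows [1->0,0->2,1->2,2->3] -> levels [5 5 3 1]
Step 3: flows [0=1,0->2,1->2,2->3] -> levels [4 4 4 2]
Step 4: flows [0=1,0=2,1=2,2->3] -> levels [4 4 3 3]
Step 5: flows [0=1,0->2,1->2,2=3] -> levels [3 3 5 3]
Step 6: flows [0=1,2->0,2->1,2->3] -> levels [4 4 2 4]
Step 7: flows [0=1,0->2,1->2,3->2] -> levels [3 3 5 3]
  -> period-2 cycle: step 7 state = step 5 state; never stabilizes
  -> state at step 30: (30-5) mod 2 = 1, same as step 6 -> [4 4 2 4]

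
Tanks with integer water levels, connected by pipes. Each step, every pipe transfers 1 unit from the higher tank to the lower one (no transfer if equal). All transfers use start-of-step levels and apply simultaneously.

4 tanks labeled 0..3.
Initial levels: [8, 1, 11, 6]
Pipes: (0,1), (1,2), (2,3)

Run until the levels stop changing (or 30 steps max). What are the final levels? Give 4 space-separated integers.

Answer: 7 5 8 6

Derivation:
Step 1: flows [0->1,2->1,2->3] -> levels [7 3 9 7]
Step 2: flows [0->1,2->1,2->3] -> levels [6 5 7 8]
Step 3: flows [0->1,2->1,3->2] -> levels [5 7 7 7]
Step 4: flows [1->0,1=2,2=3] -> levels [6 6 7 7]
Step 5: flows [0=1,2->1,2=3] -> levels [6 7 6 7]
Step 6: flows [1->0,1->2,3->2] -> levels [7 5 8 6]
Step 7: flows [0->1,2->1,2->3] -> levels [6 7 6 7]
  -> period-2 cycle: step 7 state = step 5 state; never stabilizes
  -> state at step 30: (30-5) mod 2 = 1, same as step 6 -> [7 5 8 6]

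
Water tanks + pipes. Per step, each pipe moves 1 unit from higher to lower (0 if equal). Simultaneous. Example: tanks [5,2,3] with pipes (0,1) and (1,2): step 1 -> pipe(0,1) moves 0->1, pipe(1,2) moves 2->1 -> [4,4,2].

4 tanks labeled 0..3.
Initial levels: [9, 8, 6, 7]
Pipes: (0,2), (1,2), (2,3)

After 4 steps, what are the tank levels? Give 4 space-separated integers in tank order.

Answer: 9 8 6 7

Derivation:
Step 1: flows [0->2,1->2,3->2] -> levels [8 7 9 6]
Step 2: flows [2->0,2->1,2->3] -> levels [9 8 6 7]
  -> period-2 cycle: step 2 state = step 0 state
  -> state at step 4: (4-0) mod 2 = 0, same as step 0 -> [9 8 6 7]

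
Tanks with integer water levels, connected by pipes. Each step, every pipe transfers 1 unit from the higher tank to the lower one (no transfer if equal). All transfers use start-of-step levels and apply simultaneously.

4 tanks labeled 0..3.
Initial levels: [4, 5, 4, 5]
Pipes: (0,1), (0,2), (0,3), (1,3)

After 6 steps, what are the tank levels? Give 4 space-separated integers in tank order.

Answer: 3 5 5 5

Derivation:
Step 1: flows [1->0,0=2,3->0,1=3] -> levels [6 4 4 4]
Step 2: flows [0->1,0->2,0->3,1=3] -> levels [3 5 5 5]
Step 3: flows [1->0,2->0,3->0,1=3] -> levels [6 4 4 4]
  -> period-2 cycle: step 3 state = step 1 state
  -> state at step 6: (6-1) mod 2 = 1, same as step 2 -> [3 5 5 5]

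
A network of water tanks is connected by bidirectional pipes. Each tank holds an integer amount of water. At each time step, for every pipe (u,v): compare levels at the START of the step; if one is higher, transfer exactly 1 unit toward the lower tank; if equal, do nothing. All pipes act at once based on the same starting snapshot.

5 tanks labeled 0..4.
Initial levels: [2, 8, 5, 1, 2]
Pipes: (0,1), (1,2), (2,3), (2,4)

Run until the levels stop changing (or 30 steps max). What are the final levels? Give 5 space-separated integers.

Step 1: flows [1->0,1->2,2->3,2->4] -> levels [3 6 4 2 3]
Step 2: flows [1->0,1->2,2->3,2->4] -> levels [4 4 3 3 4]
Step 3: flows [0=1,1->2,2=3,4->2] -> levels [4 3 5 3 3]
Step 4: flows [0->1,2->1,2->3,2->4] -> levels [3 5 2 4 4]
Step 5: flows [1->0,1->2,3->2,4->2] -> levels [4 3 5 3 3]
  -> period-2 cycle: step 5 state = step 3 state; never stabilizes
  -> state at step 30: (30-3) mod 2 = 1, same as step 4 -> [3 5 2 4 4]

Answer: 3 5 2 4 4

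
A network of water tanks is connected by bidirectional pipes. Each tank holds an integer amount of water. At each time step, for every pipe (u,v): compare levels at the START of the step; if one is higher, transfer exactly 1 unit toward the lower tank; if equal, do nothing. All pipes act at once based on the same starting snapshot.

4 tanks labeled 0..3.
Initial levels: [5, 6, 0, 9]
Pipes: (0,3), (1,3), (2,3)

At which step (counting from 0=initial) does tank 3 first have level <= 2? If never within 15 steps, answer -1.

Step 1: flows [3->0,3->1,3->2] -> levels [6 7 1 6]
Step 2: flows [0=3,1->3,3->2] -> levels [6 6 2 6]
Step 3: flows [0=3,1=3,3->2] -> levels [6 6 3 5]
Step 4: flows [0->3,1->3,3->2] -> levels [5 5 4 6]
Step 5: flows [3->0,3->1,3->2] -> levels [6 6 5 3]
Step 6: flows [0->3,1->3,2->3] -> levels [5 5 4 6]
  -> period-2 cycle (repeats step 4); tank 3 never drops to <=2
Tank 3 never reaches <=2 within 15 steps

Answer: -1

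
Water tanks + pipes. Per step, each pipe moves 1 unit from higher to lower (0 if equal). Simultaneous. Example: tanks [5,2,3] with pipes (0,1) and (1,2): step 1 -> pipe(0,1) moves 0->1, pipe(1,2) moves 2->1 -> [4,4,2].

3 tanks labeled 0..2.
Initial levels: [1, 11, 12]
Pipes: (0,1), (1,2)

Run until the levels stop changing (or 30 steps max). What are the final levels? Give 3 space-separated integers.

Step 1: flows [1->0,2->1] -> levels [2 11 11]
Step 2: flows [1->0,1=2] -> levels [3 10 11]
Step 3: flows [1->0,2->1] -> levels [4 10 10]
Step 4: flows [1->0,1=2] -> levels [5 9 10]
Step 5: flows [1->0,2->1] -> levels [6 9 9]
Step 6: flows [1->0,1=2] -> levels [7 8 9]
Step 7: flows [1->0,2->1] -> levels [8 8 8]
Step 8: flows [0=1,1=2] -> levels [8 8 8]
  -> stable (no change)

Answer: 8 8 8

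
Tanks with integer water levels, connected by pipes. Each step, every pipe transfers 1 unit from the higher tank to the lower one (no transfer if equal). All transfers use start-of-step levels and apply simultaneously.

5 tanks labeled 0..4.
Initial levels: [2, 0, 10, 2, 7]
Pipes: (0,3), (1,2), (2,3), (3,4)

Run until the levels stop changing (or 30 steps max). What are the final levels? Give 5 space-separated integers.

Answer: 5 3 5 3 5

Derivation:
Step 1: flows [0=3,2->1,2->3,4->3] -> levels [2 1 8 4 6]
Step 2: flows [3->0,2->1,2->3,4->3] -> levels [3 2 6 5 5]
Step 3: flows [3->0,2->1,2->3,3=4] -> levels [4 3 4 5 5]
Step 4: flows [3->0,2->1,3->2,3=4] -> levels [5 4 4 3 5]
Step 5: flows [0->3,1=2,2->3,4->3] -> levels [4 4 3 6 4]
Step 6: flows [3->0,1->2,3->2,3->4] -> levels [5 3 5 3 5]
Step 7: flows [0->3,2->1,2->3,4->3] -> levels [4 4 3 6 4]
  -> period-2 cycle: step 7 state = step 5 state; never stabilizes
  -> state at step 30: (30-5) mod 2 = 1, same as step 6 -> [5 3 5 3 5]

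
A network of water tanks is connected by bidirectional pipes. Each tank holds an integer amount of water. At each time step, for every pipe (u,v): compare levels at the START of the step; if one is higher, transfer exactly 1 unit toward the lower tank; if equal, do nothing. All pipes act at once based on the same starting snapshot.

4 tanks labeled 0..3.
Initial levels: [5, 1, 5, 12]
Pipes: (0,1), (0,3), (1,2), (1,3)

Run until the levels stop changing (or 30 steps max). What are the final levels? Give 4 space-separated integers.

Answer: 5 7 5 6

Derivation:
Step 1: flows [0->1,3->0,2->1,3->1] -> levels [5 4 4 10]
Step 2: flows [0->1,3->0,1=2,3->1] -> levels [5 6 4 8]
Step 3: flows [1->0,3->0,1->2,3->1] -> levels [7 5 5 6]
Step 4: flows [0->1,0->3,1=2,3->1] -> levels [5 7 5 6]
Step 5: flows [1->0,3->0,1->2,1->3] -> levels [7 4 6 6]
Step 6: flows [0->1,0->3,2->1,3->1] -> levels [5 7 5 6]
  -> period-2 cycle: step 6 state = step 4 state; never stabilizes
  -> state at step 30: (30-4) mod 2 = 0, same as step 4 -> [5 7 5 6]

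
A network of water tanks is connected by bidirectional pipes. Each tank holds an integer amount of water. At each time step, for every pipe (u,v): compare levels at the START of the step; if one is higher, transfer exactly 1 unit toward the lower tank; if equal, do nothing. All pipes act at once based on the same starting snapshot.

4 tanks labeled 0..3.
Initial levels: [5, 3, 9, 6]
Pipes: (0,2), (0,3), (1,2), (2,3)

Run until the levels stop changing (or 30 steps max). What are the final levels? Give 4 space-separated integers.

Answer: 5 5 7 6

Derivation:
Step 1: flows [2->0,3->0,2->1,2->3] -> levels [7 4 6 6]
Step 2: flows [0->2,0->3,2->1,2=3] -> levels [5 5 6 7]
Step 3: flows [2->0,3->0,2->1,3->2] -> levels [7 6 5 5]
Step 4: flows [0->2,0->3,1->2,2=3] -> levels [5 5 7 6]
Step 5: flows [2->0,3->0,2->1,2->3] -> levels [7 6 4 6]
Step 6: flows [0->2,0->3,1->2,3->2] -> levels [5 5 7 6]
  -> period-2 cycle: step 6 state = step 4 state; never stabilizes
  -> state at step 30: (30-4) mod 2 = 0, same as step 4 -> [5 5 7 6]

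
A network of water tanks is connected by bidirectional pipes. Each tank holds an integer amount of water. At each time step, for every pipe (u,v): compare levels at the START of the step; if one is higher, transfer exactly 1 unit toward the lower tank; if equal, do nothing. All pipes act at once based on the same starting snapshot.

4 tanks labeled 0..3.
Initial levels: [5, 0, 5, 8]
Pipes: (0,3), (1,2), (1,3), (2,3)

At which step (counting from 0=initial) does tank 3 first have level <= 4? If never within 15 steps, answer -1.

Answer: 3

Derivation:
Step 1: flows [3->0,2->1,3->1,3->2] -> levels [6 2 5 5]
Step 2: flows [0->3,2->1,3->1,2=3] -> levels [5 4 4 5]
Step 3: flows [0=3,1=2,3->1,3->2] -> levels [5 5 5 3]
Tank 3 first reaches <=4 at step 3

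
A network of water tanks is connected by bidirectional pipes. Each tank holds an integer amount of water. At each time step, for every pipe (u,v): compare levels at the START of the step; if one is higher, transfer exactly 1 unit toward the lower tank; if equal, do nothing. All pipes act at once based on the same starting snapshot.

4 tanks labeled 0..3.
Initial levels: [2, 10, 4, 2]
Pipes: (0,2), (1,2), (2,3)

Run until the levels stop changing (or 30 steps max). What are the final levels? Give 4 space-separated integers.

Answer: 4 4 6 4

Derivation:
Step 1: flows [2->0,1->2,2->3] -> levels [3 9 3 3]
Step 2: flows [0=2,1->2,2=3] -> levels [3 8 4 3]
Step 3: flows [2->0,1->2,2->3] -> levels [4 7 3 4]
Step 4: flows [0->2,1->2,3->2] -> levels [3 6 6 3]
Step 5: flows [2->0,1=2,2->3] -> levels [4 6 4 4]
Step 6: flows [0=2,1->2,2=3] -> levels [4 5 5 4]
Step 7: flows [2->0,1=2,2->3] -> levels [5 5 3 5]
Step 8: flows [0->2,1->2,3->2] -> levels [4 4 6 4]
Step 9: flows [2->0,2->1,2->3] -> levels [5 5 3 5]
  -> period-2 cycle: step 9 state = step 7 state; never stabilizes
  -> state at step 30: (30-7) mod 2 = 1, same as step 8 -> [4 4 6 4]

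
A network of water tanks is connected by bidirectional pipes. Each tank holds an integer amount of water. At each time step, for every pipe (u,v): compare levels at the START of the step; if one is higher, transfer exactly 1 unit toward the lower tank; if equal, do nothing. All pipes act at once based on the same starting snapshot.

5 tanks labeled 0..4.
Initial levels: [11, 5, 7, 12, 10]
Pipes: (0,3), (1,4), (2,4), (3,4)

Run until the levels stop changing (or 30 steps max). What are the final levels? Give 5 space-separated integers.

Step 1: flows [3->0,4->1,4->2,3->4] -> levels [12 6 8 10 9]
Step 2: flows [0->3,4->1,4->2,3->4] -> levels [11 7 9 10 8]
Step 3: flows [0->3,4->1,2->4,3->4] -> levels [10 8 8 10 9]
Step 4: flows [0=3,4->1,4->2,3->4] -> levels [10 9 9 9 8]
Step 5: flows [0->3,1->4,2->4,3->4] -> levels [9 8 8 9 11]
Step 6: flows [0=3,4->1,4->2,4->3] -> levels [9 9 9 10 8]
Step 7: flows [3->0,1->4,2->4,3->4] -> levels [10 8 8 8 11]
Step 8: flows [0->3,4->1,4->2,4->3] -> levels [9 9 9 10 8]
  -> period-2 cycle: step 8 state = step 6 state; never stabilizes
  -> state at step 30: (30-6) mod 2 = 0, same as step 6 -> [9 9 9 10 8]

Answer: 9 9 9 10 8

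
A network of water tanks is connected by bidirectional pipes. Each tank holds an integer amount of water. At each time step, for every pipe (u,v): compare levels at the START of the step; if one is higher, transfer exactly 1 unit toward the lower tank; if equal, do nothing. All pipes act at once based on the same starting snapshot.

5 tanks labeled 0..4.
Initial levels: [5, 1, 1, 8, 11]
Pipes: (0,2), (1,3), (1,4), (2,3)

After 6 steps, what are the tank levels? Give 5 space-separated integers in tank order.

Step 1: flows [0->2,3->1,4->1,3->2] -> levels [4 3 3 6 10]
Step 2: flows [0->2,3->1,4->1,3->2] -> levels [3 5 5 4 9]
Step 3: flows [2->0,1->3,4->1,2->3] -> levels [4 5 3 6 8]
Step 4: flows [0->2,3->1,4->1,3->2] -> levels [3 7 5 4 7]
Step 5: flows [2->0,1->3,1=4,2->3] -> levels [4 6 3 6 7]
Step 6: flows [0->2,1=3,4->1,3->2] -> levels [3 7 5 5 6]

Answer: 3 7 5 5 6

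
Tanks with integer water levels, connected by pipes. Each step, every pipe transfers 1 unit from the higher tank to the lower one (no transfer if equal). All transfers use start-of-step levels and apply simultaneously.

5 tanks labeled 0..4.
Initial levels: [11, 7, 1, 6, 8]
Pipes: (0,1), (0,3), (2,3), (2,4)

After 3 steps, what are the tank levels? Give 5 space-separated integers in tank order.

Step 1: flows [0->1,0->3,3->2,4->2] -> levels [9 8 3 6 7]
Step 2: flows [0->1,0->3,3->2,4->2] -> levels [7 9 5 6 6]
Step 3: flows [1->0,0->3,3->2,4->2] -> levels [7 8 7 6 5]

Answer: 7 8 7 6 5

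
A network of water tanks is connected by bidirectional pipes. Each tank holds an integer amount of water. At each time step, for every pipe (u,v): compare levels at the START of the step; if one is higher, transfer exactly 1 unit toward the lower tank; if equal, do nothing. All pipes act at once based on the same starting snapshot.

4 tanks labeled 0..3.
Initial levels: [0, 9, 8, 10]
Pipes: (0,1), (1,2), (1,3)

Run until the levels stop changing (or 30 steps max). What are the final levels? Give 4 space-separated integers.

Step 1: flows [1->0,1->2,3->1] -> levels [1 8 9 9]
Step 2: flows [1->0,2->1,3->1] -> levels [2 9 8 8]
Step 3: flows [1->0,1->2,1->3] -> levels [3 6 9 9]
Step 4: flows [1->0,2->1,3->1] -> levels [4 7 8 8]
Step 5: flows [1->0,2->1,3->1] -> levels [5 8 7 7]
Step 6: flows [1->0,1->2,1->3] -> levels [6 5 8 8]
Step 7: flows [0->1,2->1,3->1] -> levels [5 8 7 7]
  -> period-2 cycle: step 7 state = step 5 state; never stabilizes
  -> state at step 30: (30-5) mod 2 = 1, same as step 6 -> [6 5 8 8]

Answer: 6 5 8 8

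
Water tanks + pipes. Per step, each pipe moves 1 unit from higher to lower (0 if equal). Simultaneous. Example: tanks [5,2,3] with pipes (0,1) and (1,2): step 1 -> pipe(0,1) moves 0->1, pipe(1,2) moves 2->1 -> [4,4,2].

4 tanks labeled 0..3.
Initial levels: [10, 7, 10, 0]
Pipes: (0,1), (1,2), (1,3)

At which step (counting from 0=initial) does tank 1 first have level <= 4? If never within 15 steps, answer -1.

Answer: -1

Derivation:
Step 1: flows [0->1,2->1,1->3] -> levels [9 8 9 1]
Step 2: flows [0->1,2->1,1->3] -> levels [8 9 8 2]
Step 3: flows [1->0,1->2,1->3] -> levels [9 6 9 3]
Step 4: flows [0->1,2->1,1->3] -> levels [8 7 8 4]
Step 5: flows [0->1,2->1,1->3] -> levels [7 8 7 5]
Step 6: flows [1->0,1->2,1->3] -> levels [8 5 8 6]
Step 7: flows [0->1,2->1,3->1] -> levels [7 8 7 5]
  -> period-2 cycle (repeats step 5); tank 1 never drops to <=4
Tank 1 never reaches <=4 within 15 steps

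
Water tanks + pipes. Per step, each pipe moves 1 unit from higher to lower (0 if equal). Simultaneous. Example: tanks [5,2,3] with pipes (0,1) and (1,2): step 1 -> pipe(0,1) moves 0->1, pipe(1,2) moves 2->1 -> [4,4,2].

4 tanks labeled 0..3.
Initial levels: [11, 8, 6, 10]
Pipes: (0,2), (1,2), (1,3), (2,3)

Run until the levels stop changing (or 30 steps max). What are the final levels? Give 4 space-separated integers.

Step 1: flows [0->2,1->2,3->1,3->2] -> levels [10 8 9 8]
Step 2: flows [0->2,2->1,1=3,2->3] -> levels [9 9 8 9]
Step 3: flows [0->2,1->2,1=3,3->2] -> levels [8 8 11 8]
Step 4: flows [2->0,2->1,1=3,2->3] -> levels [9 9 8 9]
  -> period-2 cycle: step 4 state = step 2 state; never stabilizes
  -> state at step 30: (30-2) mod 2 = 0, same as step 2 -> [9 9 8 9]

Answer: 9 9 8 9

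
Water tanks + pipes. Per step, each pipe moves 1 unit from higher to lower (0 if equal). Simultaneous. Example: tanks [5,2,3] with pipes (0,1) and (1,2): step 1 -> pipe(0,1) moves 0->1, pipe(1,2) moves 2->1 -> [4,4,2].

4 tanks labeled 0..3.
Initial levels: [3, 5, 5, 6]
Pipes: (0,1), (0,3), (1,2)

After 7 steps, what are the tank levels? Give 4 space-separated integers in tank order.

Step 1: flows [1->0,3->0,1=2] -> levels [5 4 5 5]
Step 2: flows [0->1,0=3,2->1] -> levels [4 6 4 5]
Step 3: flows [1->0,3->0,1->2] -> levels [6 4 5 4]
Step 4: flows [0->1,0->3,2->1] -> levels [4 6 4 5]
  -> period-2 cycle: step 4 state = step 2 state
  -> state at step 7: (7-2) mod 2 = 1, same as step 3 -> [6 4 5 4]

Answer: 6 4 5 4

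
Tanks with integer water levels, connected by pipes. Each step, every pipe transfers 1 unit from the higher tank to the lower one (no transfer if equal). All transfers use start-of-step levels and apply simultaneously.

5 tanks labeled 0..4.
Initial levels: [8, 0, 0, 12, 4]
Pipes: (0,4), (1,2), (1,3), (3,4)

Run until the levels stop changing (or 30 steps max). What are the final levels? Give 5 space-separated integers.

Answer: 5 5 4 4 6

Derivation:
Step 1: flows [0->4,1=2,3->1,3->4] -> levels [7 1 0 10 6]
Step 2: flows [0->4,1->2,3->1,3->4] -> levels [6 1 1 8 8]
Step 3: flows [4->0,1=2,3->1,3=4] -> levels [7 2 1 7 7]
Step 4: flows [0=4,1->2,3->1,3=4] -> levels [7 2 2 6 7]
Step 5: flows [0=4,1=2,3->1,4->3] -> levels [7 3 2 6 6]
Step 6: flows [0->4,1->2,3->1,3=4] -> levels [6 3 3 5 7]
Step 7: flows [4->0,1=2,3->1,4->3] -> levels [7 4 3 5 5]
Step 8: flows [0->4,1->2,3->1,3=4] -> levels [6 4 4 4 6]
Step 9: flows [0=4,1=2,1=3,4->3] -> levels [6 4 4 5 5]
Step 10: flows [0->4,1=2,3->1,3=4] -> levels [5 5 4 4 6]
Step 11: flows [4->0,1->2,1->3,4->3] -> levels [6 3 5 6 4]
Step 12: flows [0->4,2->1,3->1,3->4] -> levels [5 5 4 4 6]
  -> period-2 cycle: step 12 state = step 10 state; never stabilizes
  -> state at step 30: (30-10) mod 2 = 0, same as step 10 -> [5 5 4 4 6]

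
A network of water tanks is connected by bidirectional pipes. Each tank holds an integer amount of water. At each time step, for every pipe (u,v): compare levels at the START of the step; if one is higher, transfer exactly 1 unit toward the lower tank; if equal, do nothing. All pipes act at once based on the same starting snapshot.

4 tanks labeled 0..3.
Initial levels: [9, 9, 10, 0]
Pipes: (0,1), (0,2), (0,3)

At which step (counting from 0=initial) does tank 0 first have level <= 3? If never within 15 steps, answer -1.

Answer: -1

Derivation:
Step 1: flows [0=1,2->0,0->3] -> levels [9 9 9 1]
Step 2: flows [0=1,0=2,0->3] -> levels [8 9 9 2]
Step 3: flows [1->0,2->0,0->3] -> levels [9 8 8 3]
Step 4: flows [0->1,0->2,0->3] -> levels [6 9 9 4]
Step 5: flows [1->0,2->0,0->3] -> levels [7 8 8 5]
Step 6: flows [1->0,2->0,0->3] -> levels [8 7 7 6]
Step 7: flows [0->1,0->2,0->3] -> levels [5 8 8 7]
Step 8: flows [1->0,2->0,3->0] -> levels [8 7 7 6]
  -> period-2 cycle (repeats step 6); tank 0 never drops to <=3
Tank 0 never reaches <=3 within 15 steps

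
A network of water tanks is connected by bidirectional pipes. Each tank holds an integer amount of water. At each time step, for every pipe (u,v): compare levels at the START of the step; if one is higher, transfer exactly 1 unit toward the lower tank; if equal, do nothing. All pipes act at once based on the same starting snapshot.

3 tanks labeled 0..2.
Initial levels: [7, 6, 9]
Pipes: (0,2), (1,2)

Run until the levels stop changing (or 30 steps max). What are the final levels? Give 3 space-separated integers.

Step 1: flows [2->0,2->1] -> levels [8 7 7]
Step 2: flows [0->2,1=2] -> levels [7 7 8]
Step 3: flows [2->0,2->1] -> levels [8 8 6]
Step 4: flows [0->2,1->2] -> levels [7 7 8]
  -> period-2 cycle: step 4 state = step 2 state; never stabilizes
  -> state at step 30: (30-2) mod 2 = 0, same as step 2 -> [7 7 8]

Answer: 7 7 8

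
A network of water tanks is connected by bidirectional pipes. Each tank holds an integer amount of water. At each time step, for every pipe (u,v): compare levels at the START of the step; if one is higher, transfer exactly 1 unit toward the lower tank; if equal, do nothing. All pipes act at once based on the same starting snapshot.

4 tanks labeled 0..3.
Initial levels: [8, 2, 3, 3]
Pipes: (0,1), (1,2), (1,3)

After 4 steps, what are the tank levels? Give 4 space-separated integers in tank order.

Step 1: flows [0->1,2->1,3->1] -> levels [7 5 2 2]
Step 2: flows [0->1,1->2,1->3] -> levels [6 4 3 3]
Step 3: flows [0->1,1->2,1->3] -> levels [5 3 4 4]
Step 4: flows [0->1,2->1,3->1] -> levels [4 6 3 3]

Answer: 4 6 3 3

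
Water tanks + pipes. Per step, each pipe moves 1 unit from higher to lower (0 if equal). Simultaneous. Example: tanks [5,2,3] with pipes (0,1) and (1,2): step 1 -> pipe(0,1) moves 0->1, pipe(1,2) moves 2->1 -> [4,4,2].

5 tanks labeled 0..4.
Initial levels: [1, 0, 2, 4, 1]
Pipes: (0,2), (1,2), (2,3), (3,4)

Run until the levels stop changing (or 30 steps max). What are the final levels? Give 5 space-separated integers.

Step 1: flows [2->0,2->1,3->2,3->4] -> levels [2 1 1 2 2]
Step 2: flows [0->2,1=2,3->2,3=4] -> levels [1 1 3 1 2]
Step 3: flows [2->0,2->1,2->3,4->3] -> levels [2 2 0 3 1]
Step 4: flows [0->2,1->2,3->2,3->4] -> levels [1 1 3 1 2]
  -> period-2 cycle: step 4 state = step 2 state; never stabilizes
  -> state at step 30: (30-2) mod 2 = 0, same as step 2 -> [1 1 3 1 2]

Answer: 1 1 3 1 2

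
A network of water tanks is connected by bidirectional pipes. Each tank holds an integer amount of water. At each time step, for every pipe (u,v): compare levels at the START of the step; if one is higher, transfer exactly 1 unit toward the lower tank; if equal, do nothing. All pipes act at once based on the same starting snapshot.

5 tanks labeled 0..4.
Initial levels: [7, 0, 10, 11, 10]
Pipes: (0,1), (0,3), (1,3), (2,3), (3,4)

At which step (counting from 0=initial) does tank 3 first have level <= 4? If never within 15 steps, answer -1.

Step 1: flows [0->1,3->0,3->1,3->2,3->4] -> levels [7 2 11 7 11]
Step 2: flows [0->1,0=3,3->1,2->3,4->3] -> levels [6 4 10 8 10]
Step 3: flows [0->1,3->0,3->1,2->3,4->3] -> levels [6 6 9 8 9]
Step 4: flows [0=1,3->0,3->1,2->3,4->3] -> levels [7 7 8 8 8]
Step 5: flows [0=1,3->0,3->1,2=3,3=4] -> levels [8 8 8 6 8]
Step 6: flows [0=1,0->3,1->3,2->3,4->3] -> levels [7 7 7 10 7]
Step 7: flows [0=1,3->0,3->1,3->2,3->4] -> levels [8 8 8 6 8]
  -> period-2 cycle (repeats step 5); tank 3 never drops to <=4
Tank 3 never reaches <=4 within 15 steps

Answer: -1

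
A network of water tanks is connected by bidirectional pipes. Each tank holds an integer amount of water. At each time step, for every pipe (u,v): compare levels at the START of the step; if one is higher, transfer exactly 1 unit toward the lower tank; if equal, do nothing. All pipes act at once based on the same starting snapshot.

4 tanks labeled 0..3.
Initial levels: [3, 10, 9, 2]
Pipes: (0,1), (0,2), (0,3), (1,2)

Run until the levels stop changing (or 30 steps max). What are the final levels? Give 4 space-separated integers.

Answer: 6 7 5 6

Derivation:
Step 1: flows [1->0,2->0,0->3,1->2] -> levels [4 8 9 3]
Step 2: flows [1->0,2->0,0->3,2->1] -> levels [5 8 7 4]
Step 3: flows [1->0,2->0,0->3,1->2] -> levels [6 6 7 5]
Step 4: flows [0=1,2->0,0->3,2->1] -> levels [6 7 5 6]
Step 5: flows [1->0,0->2,0=3,1->2] -> levels [6 5 7 6]
Step 6: flows [0->1,2->0,0=3,2->1] -> levels [6 7 5 6]
  -> period-2 cycle: step 6 state = step 4 state; never stabilizes
  -> state at step 30: (30-4) mod 2 = 0, same as step 4 -> [6 7 5 6]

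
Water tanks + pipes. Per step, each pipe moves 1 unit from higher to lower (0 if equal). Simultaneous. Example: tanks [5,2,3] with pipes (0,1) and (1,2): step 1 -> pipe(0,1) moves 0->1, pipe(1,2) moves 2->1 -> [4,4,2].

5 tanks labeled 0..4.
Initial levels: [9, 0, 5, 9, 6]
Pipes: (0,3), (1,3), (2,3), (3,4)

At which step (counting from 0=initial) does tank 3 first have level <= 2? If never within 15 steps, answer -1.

Answer: -1

Derivation:
Step 1: flows [0=3,3->1,3->2,3->4] -> levels [9 1 6 6 7]
Step 2: flows [0->3,3->1,2=3,4->3] -> levels [8 2 6 7 6]
Step 3: flows [0->3,3->1,3->2,3->4] -> levels [7 3 7 5 7]
Step 4: flows [0->3,3->1,2->3,4->3] -> levels [6 4 6 7 6]
Step 5: flows [3->0,3->1,3->2,3->4] -> levels [7 5 7 3 7]
Step 6: flows [0->3,1->3,2->3,4->3] -> levels [6 4 6 7 6]
  -> period-2 cycle (repeats step 4); tank 3 never drops to <=2
Tank 3 never reaches <=2 within 15 steps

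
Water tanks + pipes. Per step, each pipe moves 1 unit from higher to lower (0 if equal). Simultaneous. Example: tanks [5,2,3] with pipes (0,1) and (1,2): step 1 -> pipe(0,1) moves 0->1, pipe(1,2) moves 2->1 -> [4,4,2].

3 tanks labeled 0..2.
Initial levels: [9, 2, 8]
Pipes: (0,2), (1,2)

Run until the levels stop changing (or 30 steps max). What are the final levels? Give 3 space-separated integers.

Step 1: flows [0->2,2->1] -> levels [8 3 8]
Step 2: flows [0=2,2->1] -> levels [8 4 7]
Step 3: flows [0->2,2->1] -> levels [7 5 7]
Step 4: flows [0=2,2->1] -> levels [7 6 6]
Step 5: flows [0->2,1=2] -> levels [6 6 7]
Step 6: flows [2->0,2->1] -> levels [7 7 5]
Step 7: flows [0->2,1->2] -> levels [6 6 7]
  -> period-2 cycle: step 7 state = step 5 state; never stabilizes
  -> state at step 30: (30-5) mod 2 = 1, same as step 6 -> [7 7 5]

Answer: 7 7 5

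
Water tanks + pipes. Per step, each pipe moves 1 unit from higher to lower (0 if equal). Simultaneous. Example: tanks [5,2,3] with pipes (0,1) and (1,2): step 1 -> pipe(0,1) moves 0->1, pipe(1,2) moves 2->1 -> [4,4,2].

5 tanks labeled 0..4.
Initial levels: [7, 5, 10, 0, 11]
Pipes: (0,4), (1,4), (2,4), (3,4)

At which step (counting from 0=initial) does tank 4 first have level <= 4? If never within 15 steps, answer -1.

Step 1: flows [4->0,4->1,4->2,4->3] -> levels [8 6 11 1 7]
Step 2: flows [0->4,4->1,2->4,4->3] -> levels [7 7 10 2 7]
Step 3: flows [0=4,1=4,2->4,4->3] -> levels [7 7 9 3 7]
Step 4: flows [0=4,1=4,2->4,4->3] -> levels [7 7 8 4 7]
Step 5: flows [0=4,1=4,2->4,4->3] -> levels [7 7 7 5 7]
Step 6: flows [0=4,1=4,2=4,4->3] -> levels [7 7 7 6 6]
Step 7: flows [0->4,1->4,2->4,3=4] -> levels [6 6 6 6 9]
Step 8: flows [4->0,4->1,4->2,4->3] -> levels [7 7 7 7 5]
Step 9: flows [0->4,1->4,2->4,3->4] -> levels [6 6 6 6 9]
  -> period-2 cycle (repeats step 7); tank 4 never drops to <=4
Tank 4 never reaches <=4 within 15 steps

Answer: -1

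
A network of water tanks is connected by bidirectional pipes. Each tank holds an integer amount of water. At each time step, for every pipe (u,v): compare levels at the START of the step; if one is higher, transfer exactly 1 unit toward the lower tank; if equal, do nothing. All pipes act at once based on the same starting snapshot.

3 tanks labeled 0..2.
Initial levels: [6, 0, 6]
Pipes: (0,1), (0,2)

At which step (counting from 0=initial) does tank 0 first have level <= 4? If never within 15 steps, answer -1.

Answer: 3

Derivation:
Step 1: flows [0->1,0=2] -> levels [5 1 6]
Step 2: flows [0->1,2->0] -> levels [5 2 5]
Step 3: flows [0->1,0=2] -> levels [4 3 5]
Tank 0 first reaches <=4 at step 3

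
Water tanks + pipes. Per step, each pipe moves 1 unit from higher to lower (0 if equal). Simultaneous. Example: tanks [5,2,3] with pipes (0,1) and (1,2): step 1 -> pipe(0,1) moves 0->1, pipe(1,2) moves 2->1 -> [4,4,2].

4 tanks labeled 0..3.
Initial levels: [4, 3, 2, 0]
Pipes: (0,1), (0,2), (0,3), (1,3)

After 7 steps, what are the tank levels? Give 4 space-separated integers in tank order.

Step 1: flows [0->1,0->2,0->3,1->3] -> levels [1 3 3 2]
Step 2: flows [1->0,2->0,3->0,1->3] -> levels [4 1 2 2]
Step 3: flows [0->1,0->2,0->3,3->1] -> levels [1 3 3 2]
  -> period-2 cycle: step 3 state = step 1 state
  -> state at step 7: (7-1) mod 2 = 0, same as step 1 -> [1 3 3 2]

Answer: 1 3 3 2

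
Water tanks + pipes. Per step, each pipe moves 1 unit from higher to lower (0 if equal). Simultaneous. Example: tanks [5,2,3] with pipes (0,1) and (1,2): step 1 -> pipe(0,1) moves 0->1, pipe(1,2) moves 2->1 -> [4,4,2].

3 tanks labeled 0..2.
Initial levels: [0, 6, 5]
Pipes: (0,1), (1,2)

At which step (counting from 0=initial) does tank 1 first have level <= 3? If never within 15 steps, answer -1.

Step 1: flows [1->0,1->2] -> levels [1 4 6]
Step 2: flows [1->0,2->1] -> levels [2 4 5]
Step 3: flows [1->0,2->1] -> levels [3 4 4]
Step 4: flows [1->0,1=2] -> levels [4 3 4]
Tank 1 first reaches <=3 at step 4

Answer: 4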